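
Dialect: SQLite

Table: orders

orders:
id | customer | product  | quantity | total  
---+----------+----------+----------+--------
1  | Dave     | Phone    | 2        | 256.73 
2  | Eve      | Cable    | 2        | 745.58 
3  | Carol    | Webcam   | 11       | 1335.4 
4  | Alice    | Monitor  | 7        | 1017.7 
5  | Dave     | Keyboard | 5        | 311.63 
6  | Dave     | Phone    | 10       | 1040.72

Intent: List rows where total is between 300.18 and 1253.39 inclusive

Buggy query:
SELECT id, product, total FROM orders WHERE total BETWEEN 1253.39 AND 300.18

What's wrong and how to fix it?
Bug: BETWEEN expects the lower bound first; with 1253.39 AND 300.18 the range is empty

Fix: Swap the bounds so the smaller value comes first

Corrected query:
SELECT id, product, total FROM orders WHERE total BETWEEN 300.18 AND 1253.39

Result:
id | product  | total  
---+----------+--------
2  | Cable    | 745.58 
4  | Monitor  | 1017.7 
5  | Keyboard | 311.63 
6  | Phone    | 1040.72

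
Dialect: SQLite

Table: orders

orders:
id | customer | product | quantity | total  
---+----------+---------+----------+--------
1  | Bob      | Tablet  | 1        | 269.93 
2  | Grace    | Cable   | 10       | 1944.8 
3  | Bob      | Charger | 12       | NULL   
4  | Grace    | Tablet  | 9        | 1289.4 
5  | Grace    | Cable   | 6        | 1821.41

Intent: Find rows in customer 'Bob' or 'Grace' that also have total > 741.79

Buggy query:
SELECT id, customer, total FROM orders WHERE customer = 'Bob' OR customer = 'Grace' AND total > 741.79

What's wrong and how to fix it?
Bug: Without parentheses, AND is evaluated before OR, so the total filter only applies to the 'Grace' branch

Fix: Group the OR with parentheses (or use IN), then AND the threshold

Corrected query:
SELECT id, customer, total FROM orders WHERE (customer = 'Bob' OR customer = 'Grace') AND total > 741.79

Result:
id | customer | total  
---+----------+--------
2  | Grace    | 1944.8 
4  | Grace    | 1289.4 
5  | Grace    | 1821.41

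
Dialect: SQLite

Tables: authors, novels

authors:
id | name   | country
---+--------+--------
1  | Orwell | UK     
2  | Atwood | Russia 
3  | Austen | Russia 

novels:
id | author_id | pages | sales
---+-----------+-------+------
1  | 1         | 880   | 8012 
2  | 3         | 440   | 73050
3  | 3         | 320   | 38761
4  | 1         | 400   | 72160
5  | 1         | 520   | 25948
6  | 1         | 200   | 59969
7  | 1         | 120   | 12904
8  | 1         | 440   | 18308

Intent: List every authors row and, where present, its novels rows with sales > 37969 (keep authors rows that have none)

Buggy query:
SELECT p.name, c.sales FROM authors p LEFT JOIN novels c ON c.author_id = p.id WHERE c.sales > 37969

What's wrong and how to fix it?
Bug: A WHERE condition on the right-hand table after LEFT JOIN drops unmatched parents

Fix: Move the right-table condition into the ON clause so unmatched parents are kept

Corrected query:
SELECT p.name, c.sales FROM authors p LEFT JOIN novels c ON c.author_id = p.id AND c.sales > 37969

Result:
name   | sales
-------+------
Orwell | 59969
Orwell | 72160
Atwood | NULL 
Austen | 38761
Austen | 73050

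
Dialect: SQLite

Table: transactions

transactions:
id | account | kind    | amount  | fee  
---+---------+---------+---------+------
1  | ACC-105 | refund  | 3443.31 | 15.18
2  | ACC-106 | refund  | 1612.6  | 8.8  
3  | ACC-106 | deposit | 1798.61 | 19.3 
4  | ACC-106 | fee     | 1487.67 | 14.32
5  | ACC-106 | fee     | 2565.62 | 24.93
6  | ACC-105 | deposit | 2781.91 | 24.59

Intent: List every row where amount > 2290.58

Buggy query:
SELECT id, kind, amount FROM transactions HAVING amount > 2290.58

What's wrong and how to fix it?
Bug: HAVING filters the output of aggregation, but this query has no GROUP BY and no aggregate functions, so SQLite rejects it (HAVING clause on a non-aggregate query); the condition here is per row

Fix: Replace HAVING with WHERE since the condition applies to individual rows

Corrected query:
SELECT id, kind, amount FROM transactions WHERE amount > 2290.58

Result:
id | kind    | amount 
---+---------+--------
1  | refund  | 3443.31
5  | fee     | 2565.62
6  | deposit | 2781.91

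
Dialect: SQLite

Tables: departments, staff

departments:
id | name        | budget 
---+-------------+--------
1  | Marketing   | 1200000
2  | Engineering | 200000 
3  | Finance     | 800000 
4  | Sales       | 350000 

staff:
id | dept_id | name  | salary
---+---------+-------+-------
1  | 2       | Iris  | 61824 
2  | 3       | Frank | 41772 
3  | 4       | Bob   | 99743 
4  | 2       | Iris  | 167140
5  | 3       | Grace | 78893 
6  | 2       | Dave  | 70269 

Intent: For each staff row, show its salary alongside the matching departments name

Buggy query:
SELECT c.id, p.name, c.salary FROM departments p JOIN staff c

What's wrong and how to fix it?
Bug: Missing join condition: each staff row is matched to all departments rows instead of just its own

Fix: Add ON c.dept_id = p.id to the JOIN

Corrected query:
SELECT c.id, p.name, c.salary FROM departments p JOIN staff c ON c.dept_id = p.id

Result:
id | name        | salary
---+-------------+-------
1  | Engineering | 61824 
2  | Finance     | 41772 
3  | Sales       | 99743 
4  | Engineering | 167140
5  | Finance     | 78893 
6  | Engineering | 70269 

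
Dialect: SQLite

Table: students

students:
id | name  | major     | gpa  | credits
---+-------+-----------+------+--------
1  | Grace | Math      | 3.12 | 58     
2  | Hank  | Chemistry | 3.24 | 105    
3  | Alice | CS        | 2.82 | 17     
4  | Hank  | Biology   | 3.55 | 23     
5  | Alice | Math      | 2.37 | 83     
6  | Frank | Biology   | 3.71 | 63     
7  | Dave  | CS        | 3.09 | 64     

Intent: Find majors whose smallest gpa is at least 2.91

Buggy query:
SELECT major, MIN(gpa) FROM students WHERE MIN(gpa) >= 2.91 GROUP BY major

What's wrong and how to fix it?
Bug: Aggregates like MIN are computed per group after WHERE runs

Fix: Use HAVING for the per-group MIN condition

Corrected query:
SELECT major, MIN(gpa) FROM students GROUP BY major HAVING MIN(gpa) >= 2.91

Result:
major     | MIN(gpa)
----------+---------
Biology   | 3.55    
Chemistry | 3.24    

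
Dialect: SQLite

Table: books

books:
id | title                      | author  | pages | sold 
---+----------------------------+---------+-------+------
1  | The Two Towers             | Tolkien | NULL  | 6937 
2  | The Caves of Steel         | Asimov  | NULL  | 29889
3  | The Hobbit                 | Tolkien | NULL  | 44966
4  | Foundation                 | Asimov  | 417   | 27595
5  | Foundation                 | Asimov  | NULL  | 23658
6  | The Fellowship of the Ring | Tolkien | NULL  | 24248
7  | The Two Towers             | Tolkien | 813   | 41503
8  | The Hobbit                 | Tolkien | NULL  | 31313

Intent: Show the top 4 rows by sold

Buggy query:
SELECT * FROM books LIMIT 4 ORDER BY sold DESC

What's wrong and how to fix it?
Bug: LIMIT must come after ORDER BY

Fix: Sort with ORDER BY, then apply LIMIT

Corrected query:
SELECT * FROM books ORDER BY sold DESC LIMIT 4

Result:
id | title              | author  | pages | sold 
---+--------------------+---------+-------+------
3  | The Hobbit         | Tolkien | NULL  | 44966
7  | The Two Towers     | Tolkien | 813   | 41503
8  | The Hobbit         | Tolkien | NULL  | 31313
2  | The Caves of Steel | Asimov  | NULL  | 29889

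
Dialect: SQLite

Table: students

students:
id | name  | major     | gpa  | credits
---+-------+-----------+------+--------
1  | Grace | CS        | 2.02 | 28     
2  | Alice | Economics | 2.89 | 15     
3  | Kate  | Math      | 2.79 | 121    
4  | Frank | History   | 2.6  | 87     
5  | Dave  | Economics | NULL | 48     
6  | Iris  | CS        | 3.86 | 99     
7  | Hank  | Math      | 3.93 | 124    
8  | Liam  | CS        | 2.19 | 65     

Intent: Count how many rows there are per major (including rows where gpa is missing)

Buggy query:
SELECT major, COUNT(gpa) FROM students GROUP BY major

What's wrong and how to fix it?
Bug: COUNT(column) counts non-NULL values only; rows with NULL gpa aren't counted

Fix: Replace COUNT(gpa) with COUNT(*)

Corrected query:
SELECT major, COUNT(*) FROM students GROUP BY major

Result:
major     | COUNT(*)
----------+---------
CS        | 3       
Economics | 2       
History   | 1       
Math      | 2       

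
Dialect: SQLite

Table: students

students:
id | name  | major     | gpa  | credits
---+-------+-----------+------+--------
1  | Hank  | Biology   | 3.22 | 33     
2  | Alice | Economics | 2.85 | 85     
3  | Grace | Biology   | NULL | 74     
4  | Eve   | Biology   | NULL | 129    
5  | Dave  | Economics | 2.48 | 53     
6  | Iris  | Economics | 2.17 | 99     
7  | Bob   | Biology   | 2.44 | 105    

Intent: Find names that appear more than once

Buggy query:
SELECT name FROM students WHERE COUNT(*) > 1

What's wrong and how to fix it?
Bug: WHERE can't reference COUNT(*); aggregates are computed after WHERE

Fix: Group first, then use HAVING for the count condition

Corrected query:
SELECT name FROM students GROUP BY name HAVING COUNT(*) > 1

Result:
(no rows)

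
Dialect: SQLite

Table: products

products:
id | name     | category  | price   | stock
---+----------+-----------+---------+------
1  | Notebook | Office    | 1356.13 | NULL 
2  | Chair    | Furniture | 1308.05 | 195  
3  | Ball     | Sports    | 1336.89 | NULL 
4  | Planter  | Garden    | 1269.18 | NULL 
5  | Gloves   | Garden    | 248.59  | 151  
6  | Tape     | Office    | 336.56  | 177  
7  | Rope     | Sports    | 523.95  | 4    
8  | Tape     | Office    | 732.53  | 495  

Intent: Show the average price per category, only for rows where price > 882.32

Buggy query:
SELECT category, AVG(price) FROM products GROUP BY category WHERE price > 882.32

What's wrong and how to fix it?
Bug: WHERE cannot follow GROUP BY

Fix: Place WHERE between FROM and GROUP BY

Corrected query:
SELECT category, AVG(price) FROM products WHERE price > 882.32 GROUP BY category

Result:
category  | AVG(price)
----------+-----------
Furniture | 1308.05   
Garden    | 1269.18   
Office    | 1356.13   
Sports    | 1336.89   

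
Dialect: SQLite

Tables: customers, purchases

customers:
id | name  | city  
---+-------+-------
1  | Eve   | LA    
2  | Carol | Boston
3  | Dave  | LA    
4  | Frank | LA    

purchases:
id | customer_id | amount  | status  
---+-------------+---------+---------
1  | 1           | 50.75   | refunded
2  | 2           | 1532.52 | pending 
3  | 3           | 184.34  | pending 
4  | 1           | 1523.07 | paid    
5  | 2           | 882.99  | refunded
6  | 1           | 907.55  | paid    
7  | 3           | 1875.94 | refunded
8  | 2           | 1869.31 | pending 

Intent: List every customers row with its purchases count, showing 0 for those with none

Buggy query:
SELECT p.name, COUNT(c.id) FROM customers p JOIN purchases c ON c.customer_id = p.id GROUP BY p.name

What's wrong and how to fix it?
Bug: An inner join excludes parents with zero children

Fix: Switch to LEFT JOIN to retain unmatched parent rows

Corrected query:
SELECT p.name, COUNT(c.id) FROM customers p LEFT JOIN purchases c ON c.customer_id = p.id GROUP BY p.name

Result:
name  | COUNT(c.id)
------+------------
Carol | 3          
Dave  | 2          
Eve   | 3          
Frank | 0          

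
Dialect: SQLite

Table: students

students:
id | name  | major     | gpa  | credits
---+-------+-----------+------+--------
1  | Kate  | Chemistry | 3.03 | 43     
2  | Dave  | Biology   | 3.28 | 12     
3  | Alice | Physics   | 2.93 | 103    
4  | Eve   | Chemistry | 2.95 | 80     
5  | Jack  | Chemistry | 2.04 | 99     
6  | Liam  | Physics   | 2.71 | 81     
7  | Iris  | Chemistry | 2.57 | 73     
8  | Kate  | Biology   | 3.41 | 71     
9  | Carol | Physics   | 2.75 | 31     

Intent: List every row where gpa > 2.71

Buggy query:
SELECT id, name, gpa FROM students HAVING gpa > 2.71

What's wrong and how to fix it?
Bug: This is a non-aggregate query (no GROUP BY, no aggregates), so in SQLite the HAVING clause is invalid here; a row-level condition belongs in WHERE

Fix: Use WHERE for row-level filtering

Corrected query:
SELECT id, name, gpa FROM students WHERE gpa > 2.71

Result:
id | name  | gpa 
---+-------+-----
1  | Kate  | 3.03
2  | Dave  | 3.28
3  | Alice | 2.93
4  | Eve   | 2.95
8  | Kate  | 3.41
9  | Carol | 2.75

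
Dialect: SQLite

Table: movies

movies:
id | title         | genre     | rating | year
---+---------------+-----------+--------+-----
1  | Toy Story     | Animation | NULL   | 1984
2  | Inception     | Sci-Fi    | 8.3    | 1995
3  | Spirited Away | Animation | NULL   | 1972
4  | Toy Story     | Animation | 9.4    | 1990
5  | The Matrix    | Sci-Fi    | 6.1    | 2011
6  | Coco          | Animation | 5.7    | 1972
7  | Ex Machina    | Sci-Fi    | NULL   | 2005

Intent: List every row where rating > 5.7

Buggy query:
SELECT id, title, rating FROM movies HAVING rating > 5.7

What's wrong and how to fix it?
Bug: This is a non-aggregate query (no GROUP BY, no aggregates), so in SQLite the HAVING clause is invalid here; a row-level condition belongs in WHERE

Fix: Use WHERE for row-level filtering

Corrected query:
SELECT id, title, rating FROM movies WHERE rating > 5.7

Result:
id | title      | rating
---+------------+-------
2  | Inception  | 8.3   
4  | Toy Story  | 9.4   
5  | The Matrix | 6.1   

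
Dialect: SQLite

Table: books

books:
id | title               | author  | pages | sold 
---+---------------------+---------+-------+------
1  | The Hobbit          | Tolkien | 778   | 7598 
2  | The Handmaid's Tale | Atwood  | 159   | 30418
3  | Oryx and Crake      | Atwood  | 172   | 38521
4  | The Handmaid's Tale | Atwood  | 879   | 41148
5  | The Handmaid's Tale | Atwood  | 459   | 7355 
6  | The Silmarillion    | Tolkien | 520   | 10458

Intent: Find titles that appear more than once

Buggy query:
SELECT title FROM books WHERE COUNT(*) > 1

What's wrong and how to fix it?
Bug: WHERE can't reference COUNT(*); aggregates are computed after WHERE

Fix: GROUP BY title, then filter groups with HAVING COUNT(*) > 1

Corrected query:
SELECT title FROM books GROUP BY title HAVING COUNT(*) > 1

Result:
title              
-------------------
The Handmaid's Tale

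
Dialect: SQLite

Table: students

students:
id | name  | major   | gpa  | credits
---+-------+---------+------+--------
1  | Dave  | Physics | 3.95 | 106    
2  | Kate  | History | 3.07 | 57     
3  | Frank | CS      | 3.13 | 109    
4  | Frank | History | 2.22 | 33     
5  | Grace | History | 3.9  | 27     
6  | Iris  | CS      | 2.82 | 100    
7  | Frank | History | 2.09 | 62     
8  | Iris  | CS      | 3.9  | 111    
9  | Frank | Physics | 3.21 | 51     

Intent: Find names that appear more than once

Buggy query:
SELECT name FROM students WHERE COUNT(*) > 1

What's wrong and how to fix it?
Bug: COUNT(*) is an aggregate and cannot be used in WHERE

Fix: GROUP BY name, then filter groups with HAVING COUNT(*) > 1

Corrected query:
SELECT name FROM students GROUP BY name HAVING COUNT(*) > 1

Result:
name 
-----
Frank
Iris 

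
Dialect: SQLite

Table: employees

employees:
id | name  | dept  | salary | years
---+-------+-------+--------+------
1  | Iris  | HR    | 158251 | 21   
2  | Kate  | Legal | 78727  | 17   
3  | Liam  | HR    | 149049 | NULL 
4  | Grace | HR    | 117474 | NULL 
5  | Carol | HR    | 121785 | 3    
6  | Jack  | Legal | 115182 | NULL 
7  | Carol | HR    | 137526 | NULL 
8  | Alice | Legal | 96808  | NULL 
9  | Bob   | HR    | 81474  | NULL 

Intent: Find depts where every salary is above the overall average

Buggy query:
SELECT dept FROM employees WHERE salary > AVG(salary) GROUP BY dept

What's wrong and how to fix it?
Bug: AVG() is an aggregate; it can't sit directly in WHERE

Fix: Compute the overall average in a scalar subquery and compare each group's MIN against it in HAVING

Corrected query:
SELECT dept FROM employees GROUP BY dept HAVING MIN(salary) > (SELECT AVG(salary) FROM employees)

Result:
(no rows)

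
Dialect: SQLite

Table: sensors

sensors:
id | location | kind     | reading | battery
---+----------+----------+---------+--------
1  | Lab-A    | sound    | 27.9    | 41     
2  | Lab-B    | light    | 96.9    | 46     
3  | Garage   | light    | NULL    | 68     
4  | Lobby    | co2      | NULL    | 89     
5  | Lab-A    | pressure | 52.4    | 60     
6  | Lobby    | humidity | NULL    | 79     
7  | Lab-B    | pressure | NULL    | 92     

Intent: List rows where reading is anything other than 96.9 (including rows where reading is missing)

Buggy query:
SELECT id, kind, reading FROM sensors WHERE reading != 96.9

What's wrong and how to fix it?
Bug: 'reading != 96.9' is unknown when reading is NULL, so NULL rows are silently excluded

Fix: Handle NULL separately with IS NULL alongside the inequality

Corrected query:
SELECT id, kind, reading FROM sensors WHERE reading != 96.9 OR reading IS NULL

Result:
id | kind     | reading
---+----------+--------
1  | sound    | 27.9   
3  | light    | NULL   
4  | co2      | NULL   
5  | pressure | 52.4   
6  | humidity | NULL   
7  | pressure | NULL   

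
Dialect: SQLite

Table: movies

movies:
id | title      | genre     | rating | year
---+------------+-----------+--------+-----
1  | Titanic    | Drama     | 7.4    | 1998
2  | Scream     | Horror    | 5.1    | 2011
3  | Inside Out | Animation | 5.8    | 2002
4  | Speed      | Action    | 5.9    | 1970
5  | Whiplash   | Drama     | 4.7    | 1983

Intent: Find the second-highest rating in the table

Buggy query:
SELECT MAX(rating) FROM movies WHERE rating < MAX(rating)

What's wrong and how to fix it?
Bug: MAX(rating) on the right of the comparison is an aggregate-in-WHERE error

Fix: Put the inner MAX in a scalar subquery

Corrected query:
SELECT MAX(rating) FROM movies WHERE rating < (SELECT MAX(rating) FROM movies)

Result:
MAX(rating)
-----------
5.9        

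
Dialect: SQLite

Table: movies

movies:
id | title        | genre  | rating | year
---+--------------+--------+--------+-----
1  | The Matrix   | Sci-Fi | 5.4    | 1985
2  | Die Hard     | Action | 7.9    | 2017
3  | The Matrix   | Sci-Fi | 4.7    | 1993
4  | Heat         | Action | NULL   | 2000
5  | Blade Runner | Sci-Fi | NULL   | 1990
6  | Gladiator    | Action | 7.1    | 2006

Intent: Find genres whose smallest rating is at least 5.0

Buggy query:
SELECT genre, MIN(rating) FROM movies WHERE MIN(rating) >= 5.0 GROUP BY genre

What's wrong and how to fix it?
Bug: Aggregates like MIN are computed per group after WHERE runs

Fix: Replace WHERE with HAVING after the GROUP BY

Corrected query:
SELECT genre, MIN(rating) FROM movies GROUP BY genre HAVING MIN(rating) >= 5.0

Result:
genre  | MIN(rating)
-------+------------
Action | 7.1        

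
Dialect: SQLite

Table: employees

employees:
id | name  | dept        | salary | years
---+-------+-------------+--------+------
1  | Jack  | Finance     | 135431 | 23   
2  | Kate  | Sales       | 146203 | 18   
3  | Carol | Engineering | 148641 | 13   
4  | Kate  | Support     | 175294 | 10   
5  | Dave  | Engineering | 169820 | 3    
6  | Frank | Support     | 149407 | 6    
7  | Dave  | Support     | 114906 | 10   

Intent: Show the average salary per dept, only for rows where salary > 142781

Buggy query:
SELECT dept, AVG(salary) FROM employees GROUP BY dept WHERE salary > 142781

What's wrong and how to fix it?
Bug: WHERE cannot follow GROUP BY

Fix: Place WHERE between FROM and GROUP BY

Corrected query:
SELECT dept, AVG(salary) FROM employees WHERE salary > 142781 GROUP BY dept

Result:
dept        | AVG(salary)
------------+------------
Engineering | 159230.5   
Sales       | 146203     
Support     | 162350.5   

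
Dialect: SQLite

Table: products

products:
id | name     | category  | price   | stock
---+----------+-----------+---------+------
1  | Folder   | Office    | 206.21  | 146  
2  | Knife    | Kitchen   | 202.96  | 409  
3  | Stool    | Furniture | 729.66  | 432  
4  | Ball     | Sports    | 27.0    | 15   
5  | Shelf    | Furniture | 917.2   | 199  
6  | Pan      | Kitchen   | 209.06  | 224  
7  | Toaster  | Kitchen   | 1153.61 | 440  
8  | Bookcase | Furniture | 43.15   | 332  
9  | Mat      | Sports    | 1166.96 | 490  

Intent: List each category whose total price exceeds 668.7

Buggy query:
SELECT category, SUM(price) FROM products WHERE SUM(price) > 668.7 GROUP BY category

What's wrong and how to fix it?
Bug: SUM(price) is an aggregate, but WHERE filters rows before aggregation

Fix: Move the aggregate condition to a HAVING clause

Corrected query:
SELECT category, SUM(price) FROM products GROUP BY category HAVING SUM(price) > 668.7

Result:
category  | SUM(price)
----------+-----------
Furniture | 1690.01   
Kitchen   | 1565.63   
Sports    | 1193.96   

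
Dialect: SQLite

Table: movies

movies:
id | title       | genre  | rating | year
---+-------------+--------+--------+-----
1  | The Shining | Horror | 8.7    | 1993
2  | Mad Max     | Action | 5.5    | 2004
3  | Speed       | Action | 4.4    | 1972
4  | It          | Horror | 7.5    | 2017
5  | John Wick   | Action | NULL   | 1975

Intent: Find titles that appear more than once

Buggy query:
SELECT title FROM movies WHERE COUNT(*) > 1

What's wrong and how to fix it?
Bug: COUNT(*) is an aggregate and cannot be used in WHERE

Fix: Group first, then use HAVING for the count condition

Corrected query:
SELECT title FROM movies GROUP BY title HAVING COUNT(*) > 1

Result:
(no rows)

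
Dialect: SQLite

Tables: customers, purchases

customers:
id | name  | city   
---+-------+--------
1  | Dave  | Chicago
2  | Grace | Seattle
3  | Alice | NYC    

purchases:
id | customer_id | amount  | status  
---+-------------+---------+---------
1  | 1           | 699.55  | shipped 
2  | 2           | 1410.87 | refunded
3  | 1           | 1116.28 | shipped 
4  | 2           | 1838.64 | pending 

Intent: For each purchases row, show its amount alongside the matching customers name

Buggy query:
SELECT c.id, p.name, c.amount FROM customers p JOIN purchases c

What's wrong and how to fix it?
Bug: Missing join condition: each purchases row is matched to all customers rows instead of just its own

Fix: Specify the join condition linking the foreign key to the parent id

Corrected query:
SELECT c.id, p.name, c.amount FROM customers p JOIN purchases c ON c.customer_id = p.id

Result:
id | name  | amount 
---+-------+--------
1  | Dave  | 699.55 
2  | Grace | 1410.87
3  | Dave  | 1116.28
4  | Grace | 1838.64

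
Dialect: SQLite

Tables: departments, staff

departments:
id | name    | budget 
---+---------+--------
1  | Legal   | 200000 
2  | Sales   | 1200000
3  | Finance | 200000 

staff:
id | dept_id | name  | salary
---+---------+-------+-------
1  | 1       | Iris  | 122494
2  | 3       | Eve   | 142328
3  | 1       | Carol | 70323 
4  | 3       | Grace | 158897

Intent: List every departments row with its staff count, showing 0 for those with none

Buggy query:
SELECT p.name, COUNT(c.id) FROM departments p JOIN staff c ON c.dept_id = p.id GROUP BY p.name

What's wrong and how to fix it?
Bug: An inner join excludes parents with zero children

Fix: Use LEFT JOIN so parents without children still appear (COUNT(c.id) gives 0)

Corrected query:
SELECT p.name, COUNT(c.id) FROM departments p LEFT JOIN staff c ON c.dept_id = p.id GROUP BY p.name

Result:
name    | COUNT(c.id)
--------+------------
Finance | 2          
Legal   | 2          
Sales   | 0          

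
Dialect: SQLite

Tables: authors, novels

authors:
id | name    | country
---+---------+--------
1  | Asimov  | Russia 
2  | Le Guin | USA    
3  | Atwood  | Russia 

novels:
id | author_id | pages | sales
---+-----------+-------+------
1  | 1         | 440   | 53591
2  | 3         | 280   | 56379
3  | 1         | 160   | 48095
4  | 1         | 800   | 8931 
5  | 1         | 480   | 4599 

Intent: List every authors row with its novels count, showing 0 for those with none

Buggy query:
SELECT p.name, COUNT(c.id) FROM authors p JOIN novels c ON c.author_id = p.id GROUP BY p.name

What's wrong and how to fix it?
Bug: An inner join excludes parents with zero children

Fix: Switch to LEFT JOIN to retain unmatched parent rows

Corrected query:
SELECT p.name, COUNT(c.id) FROM authors p LEFT JOIN novels c ON c.author_id = p.id GROUP BY p.name

Result:
name    | COUNT(c.id)
--------+------------
Asimov  | 4          
Atwood  | 1          
Le Guin | 0          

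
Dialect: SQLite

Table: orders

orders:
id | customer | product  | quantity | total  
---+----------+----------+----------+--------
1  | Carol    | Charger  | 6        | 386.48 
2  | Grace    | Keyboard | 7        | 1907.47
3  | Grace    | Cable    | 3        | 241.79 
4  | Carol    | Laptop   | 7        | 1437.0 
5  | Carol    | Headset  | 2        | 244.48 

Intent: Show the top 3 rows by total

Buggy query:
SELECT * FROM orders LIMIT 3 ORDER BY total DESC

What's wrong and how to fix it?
Bug: ORDER BY cannot follow LIMIT; LIMIT is the final clause

Fix: Swap the clauses: ORDER BY first, then LIMIT

Corrected query:
SELECT * FROM orders ORDER BY total DESC LIMIT 3

Result:
id | customer | product  | quantity | total  
---+----------+----------+----------+--------
2  | Grace    | Keyboard | 7        | 1907.47
4  | Carol    | Laptop   | 7        | 1437   
1  | Carol    | Charger  | 6        | 386.48 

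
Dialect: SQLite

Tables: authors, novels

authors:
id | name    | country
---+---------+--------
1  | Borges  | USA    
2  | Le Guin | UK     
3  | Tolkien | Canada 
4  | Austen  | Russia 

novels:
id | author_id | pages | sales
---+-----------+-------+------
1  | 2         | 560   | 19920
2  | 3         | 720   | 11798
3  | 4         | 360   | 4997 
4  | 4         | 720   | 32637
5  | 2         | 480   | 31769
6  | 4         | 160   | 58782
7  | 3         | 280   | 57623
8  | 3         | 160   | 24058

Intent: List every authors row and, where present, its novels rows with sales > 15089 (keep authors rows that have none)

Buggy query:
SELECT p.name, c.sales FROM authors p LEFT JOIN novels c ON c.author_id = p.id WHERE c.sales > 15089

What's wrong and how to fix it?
Bug: Filtering c.sales in WHERE discards the NULL rows produced by LEFT JOIN, turning it into an inner join

Fix: Put 'c.sales > 15089' in the JOIN's ON clause instead of WHERE

Corrected query:
SELECT p.name, c.sales FROM authors p LEFT JOIN novels c ON c.author_id = p.id AND c.sales > 15089

Result:
name    | sales
--------+------
Borges  | NULL 
Le Guin | 19920
Le Guin | 31769
Tolkien | 24058
Tolkien | 57623
Austen  | 32637
Austen  | 58782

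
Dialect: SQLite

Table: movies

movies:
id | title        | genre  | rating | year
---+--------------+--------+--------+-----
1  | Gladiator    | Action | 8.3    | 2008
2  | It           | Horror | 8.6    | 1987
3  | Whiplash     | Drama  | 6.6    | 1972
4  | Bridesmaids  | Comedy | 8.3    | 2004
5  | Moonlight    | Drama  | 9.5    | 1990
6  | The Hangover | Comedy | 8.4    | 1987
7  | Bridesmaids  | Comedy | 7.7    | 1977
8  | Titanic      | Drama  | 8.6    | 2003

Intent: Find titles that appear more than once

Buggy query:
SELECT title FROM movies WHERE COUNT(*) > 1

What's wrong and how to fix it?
Bug: WHERE can't reference COUNT(*); aggregates are computed after WHERE

Fix: GROUP BY title, then filter groups with HAVING COUNT(*) > 1

Corrected query:
SELECT title FROM movies GROUP BY title HAVING COUNT(*) > 1

Result:
title      
-----------
Bridesmaids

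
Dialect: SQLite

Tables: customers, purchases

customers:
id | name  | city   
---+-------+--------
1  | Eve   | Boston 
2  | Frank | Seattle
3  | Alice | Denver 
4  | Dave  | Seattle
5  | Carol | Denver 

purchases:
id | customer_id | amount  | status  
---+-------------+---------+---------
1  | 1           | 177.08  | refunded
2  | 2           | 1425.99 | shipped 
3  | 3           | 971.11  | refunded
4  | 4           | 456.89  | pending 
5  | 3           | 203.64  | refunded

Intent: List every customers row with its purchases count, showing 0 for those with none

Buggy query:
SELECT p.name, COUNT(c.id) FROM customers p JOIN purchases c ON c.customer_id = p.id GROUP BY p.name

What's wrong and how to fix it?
Bug: An inner join excludes parents with zero children

Fix: Use LEFT JOIN so parents without children still appear (COUNT(c.id) gives 0)

Corrected query:
SELECT p.name, COUNT(c.id) FROM customers p LEFT JOIN purchases c ON c.customer_id = p.id GROUP BY p.name

Result:
name  | COUNT(c.id)
------+------------
Alice | 2          
Carol | 0          
Dave  | 1          
Eve   | 1          
Frank | 1          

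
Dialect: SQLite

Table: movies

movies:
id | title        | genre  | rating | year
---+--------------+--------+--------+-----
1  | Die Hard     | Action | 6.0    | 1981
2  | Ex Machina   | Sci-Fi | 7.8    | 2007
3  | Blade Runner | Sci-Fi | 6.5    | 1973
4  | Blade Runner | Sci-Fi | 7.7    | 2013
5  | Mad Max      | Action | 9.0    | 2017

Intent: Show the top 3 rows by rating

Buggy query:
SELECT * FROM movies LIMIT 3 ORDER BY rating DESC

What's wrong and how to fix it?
Bug: ORDER BY cannot follow LIMIT; LIMIT is the final clause

Fix: Sort with ORDER BY, then apply LIMIT

Corrected query:
SELECT * FROM movies ORDER BY rating DESC LIMIT 3

Result:
id | title        | genre  | rating | year
---+--------------+--------+--------+-----
5  | Mad Max      | Action | 9      | 2017
2  | Ex Machina   | Sci-Fi | 7.8    | 2007
4  | Blade Runner | Sci-Fi | 7.7    | 2013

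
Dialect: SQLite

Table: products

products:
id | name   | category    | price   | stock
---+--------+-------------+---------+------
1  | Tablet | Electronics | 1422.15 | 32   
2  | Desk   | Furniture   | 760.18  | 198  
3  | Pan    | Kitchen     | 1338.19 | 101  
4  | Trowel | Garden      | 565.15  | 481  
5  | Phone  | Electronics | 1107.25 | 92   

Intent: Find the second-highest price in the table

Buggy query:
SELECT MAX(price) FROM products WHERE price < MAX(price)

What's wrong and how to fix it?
Bug: MAX(price) on the right of the comparison is an aggregate-in-WHERE error

Fix: Compute the overall MAX in a subquery, then take MAX of rows below it

Corrected query:
SELECT MAX(price) FROM products WHERE price < (SELECT MAX(price) FROM products)

Result:
MAX(price)
----------
1338.19   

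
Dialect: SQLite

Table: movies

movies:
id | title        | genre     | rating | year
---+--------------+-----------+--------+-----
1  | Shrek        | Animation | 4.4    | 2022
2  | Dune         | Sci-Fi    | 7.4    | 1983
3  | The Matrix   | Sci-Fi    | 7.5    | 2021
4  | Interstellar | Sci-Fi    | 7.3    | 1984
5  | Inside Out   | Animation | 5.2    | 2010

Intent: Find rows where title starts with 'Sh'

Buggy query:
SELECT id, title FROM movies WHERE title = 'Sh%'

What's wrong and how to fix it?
Bug: '=' compares the literal string including the % character; pattern matching needs LIKE

Fix: Use LIKE for wildcard pattern matching

Corrected query:
SELECT id, title FROM movies WHERE title LIKE 'Sh%'

Result:
id | title
---+------
1  | Shrek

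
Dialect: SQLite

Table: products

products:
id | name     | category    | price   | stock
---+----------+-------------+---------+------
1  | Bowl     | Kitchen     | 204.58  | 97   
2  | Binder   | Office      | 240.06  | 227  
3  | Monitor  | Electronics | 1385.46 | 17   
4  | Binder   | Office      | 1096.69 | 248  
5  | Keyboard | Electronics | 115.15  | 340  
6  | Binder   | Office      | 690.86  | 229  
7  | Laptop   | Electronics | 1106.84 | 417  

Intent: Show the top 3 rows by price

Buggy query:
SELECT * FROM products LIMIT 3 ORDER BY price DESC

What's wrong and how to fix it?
Bug: ORDER BY cannot follow LIMIT; LIMIT is the final clause

Fix: Swap the clauses: ORDER BY first, then LIMIT

Corrected query:
SELECT * FROM products ORDER BY price DESC LIMIT 3

Result:
id | name    | category    | price   | stock
---+---------+-------------+---------+------
3  | Monitor | Electronics | 1385.46 | 17   
7  | Laptop  | Electronics | 1106.84 | 417  
4  | Binder  | Office      | 1096.69 | 248  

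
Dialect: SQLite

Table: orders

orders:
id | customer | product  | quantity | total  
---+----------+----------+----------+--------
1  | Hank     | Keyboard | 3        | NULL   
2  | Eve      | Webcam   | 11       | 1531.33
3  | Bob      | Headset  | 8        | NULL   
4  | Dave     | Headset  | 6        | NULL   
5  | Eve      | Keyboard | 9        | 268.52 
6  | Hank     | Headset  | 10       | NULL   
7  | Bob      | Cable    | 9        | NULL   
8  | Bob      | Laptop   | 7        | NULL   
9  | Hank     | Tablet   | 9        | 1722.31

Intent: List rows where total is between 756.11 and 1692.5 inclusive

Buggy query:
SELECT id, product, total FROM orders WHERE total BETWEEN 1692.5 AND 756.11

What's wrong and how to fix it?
Bug: BETWEEN expects the lower bound first; with 1692.5 AND 756.11 the range is empty

Fix: Write BETWEEN 756.11 AND 1692.5

Corrected query:
SELECT id, product, total FROM orders WHERE total BETWEEN 756.11 AND 1692.5

Result:
id | product | total  
---+---------+--------
2  | Webcam  | 1531.33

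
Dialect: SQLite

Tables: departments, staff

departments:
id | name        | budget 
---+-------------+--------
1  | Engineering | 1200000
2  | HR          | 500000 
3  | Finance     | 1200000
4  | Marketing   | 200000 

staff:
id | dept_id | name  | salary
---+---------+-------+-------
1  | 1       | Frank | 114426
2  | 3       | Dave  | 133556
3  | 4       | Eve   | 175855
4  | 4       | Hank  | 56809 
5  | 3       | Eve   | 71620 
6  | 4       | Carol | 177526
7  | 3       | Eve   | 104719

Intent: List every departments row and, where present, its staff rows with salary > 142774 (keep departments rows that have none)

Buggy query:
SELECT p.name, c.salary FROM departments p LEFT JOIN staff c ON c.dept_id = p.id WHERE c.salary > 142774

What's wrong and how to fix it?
Bug: Filtering c.salary in WHERE discards the NULL rows produced by LEFT JOIN, turning it into an inner join

Fix: Move the right-table condition into the ON clause so unmatched parents are kept

Corrected query:
SELECT p.name, c.salary FROM departments p LEFT JOIN staff c ON c.dept_id = p.id AND c.salary > 142774

Result:
name        | salary
------------+-------
Engineering | NULL  
HR          | NULL  
Finance     | NULL  
Marketing   | 175855
Marketing   | 177526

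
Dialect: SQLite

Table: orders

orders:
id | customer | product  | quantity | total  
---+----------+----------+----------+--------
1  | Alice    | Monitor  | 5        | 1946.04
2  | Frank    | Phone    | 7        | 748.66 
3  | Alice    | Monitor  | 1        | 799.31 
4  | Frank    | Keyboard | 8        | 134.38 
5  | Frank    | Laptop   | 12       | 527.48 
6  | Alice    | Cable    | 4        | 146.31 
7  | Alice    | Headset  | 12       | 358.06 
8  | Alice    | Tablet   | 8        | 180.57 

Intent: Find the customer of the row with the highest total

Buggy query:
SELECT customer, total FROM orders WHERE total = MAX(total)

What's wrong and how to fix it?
Bug: WHERE is evaluated per row; an aggregate over the whole table isn't defined there

Fix: Use a subquery: WHERE total = (SELECT MAX(total) FROM orders)

Corrected query:
SELECT customer, total FROM orders WHERE total = (SELECT MAX(total) FROM orders)

Result:
customer | total  
---------+--------
Alice    | 1946.04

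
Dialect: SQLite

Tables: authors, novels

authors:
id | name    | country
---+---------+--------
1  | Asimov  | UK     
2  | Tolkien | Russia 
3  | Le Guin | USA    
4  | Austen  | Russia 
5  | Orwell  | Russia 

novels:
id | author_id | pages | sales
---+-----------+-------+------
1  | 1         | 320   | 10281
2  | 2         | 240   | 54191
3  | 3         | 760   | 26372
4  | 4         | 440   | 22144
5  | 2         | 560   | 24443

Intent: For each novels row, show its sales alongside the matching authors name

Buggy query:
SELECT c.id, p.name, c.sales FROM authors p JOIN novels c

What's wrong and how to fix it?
Bug: Missing join condition: each novels row is matched to all authors rows instead of just its own

Fix: Add ON c.author_id = p.id to the JOIN

Corrected query:
SELECT c.id, p.name, c.sales FROM authors p JOIN novels c ON c.author_id = p.id

Result:
id | name    | sales
---+---------+------
1  | Asimov  | 10281
2  | Tolkien | 54191
3  | Le Guin | 26372
4  | Austen  | 22144
5  | Tolkien | 24443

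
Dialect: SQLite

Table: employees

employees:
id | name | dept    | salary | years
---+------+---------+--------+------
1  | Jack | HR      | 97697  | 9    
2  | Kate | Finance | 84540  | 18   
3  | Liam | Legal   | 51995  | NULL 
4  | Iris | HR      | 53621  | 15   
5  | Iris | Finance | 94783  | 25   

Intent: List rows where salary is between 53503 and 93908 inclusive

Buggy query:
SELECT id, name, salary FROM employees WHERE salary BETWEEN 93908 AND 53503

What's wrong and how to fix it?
Bug: BETWEEN expects the lower bound first; with 93908 AND 53503 the range is empty

Fix: Swap the bounds so the smaller value comes first

Corrected query:
SELECT id, name, salary FROM employees WHERE salary BETWEEN 53503 AND 93908

Result:
id | name | salary
---+------+-------
2  | Kate | 84540 
4  | Iris | 53621 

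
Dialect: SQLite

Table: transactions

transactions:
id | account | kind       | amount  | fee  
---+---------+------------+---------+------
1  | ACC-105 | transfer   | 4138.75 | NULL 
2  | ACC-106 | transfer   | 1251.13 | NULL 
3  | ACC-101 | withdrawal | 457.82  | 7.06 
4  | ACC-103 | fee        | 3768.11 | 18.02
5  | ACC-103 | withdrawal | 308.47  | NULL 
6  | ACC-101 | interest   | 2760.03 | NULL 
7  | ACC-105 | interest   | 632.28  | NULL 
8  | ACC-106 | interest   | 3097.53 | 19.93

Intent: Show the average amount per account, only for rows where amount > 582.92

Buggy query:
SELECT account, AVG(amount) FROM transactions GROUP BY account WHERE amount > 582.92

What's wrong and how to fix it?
Bug: WHERE cannot follow GROUP BY

Fix: Place WHERE between FROM and GROUP BY

Corrected query:
SELECT account, AVG(amount) FROM transactions WHERE amount > 582.92 GROUP BY account

Result:
account | AVG(amount)
--------+------------
ACC-101 | 2760.03    
ACC-103 | 3768.11    
ACC-105 | 2385.515   
ACC-106 | 2174.33    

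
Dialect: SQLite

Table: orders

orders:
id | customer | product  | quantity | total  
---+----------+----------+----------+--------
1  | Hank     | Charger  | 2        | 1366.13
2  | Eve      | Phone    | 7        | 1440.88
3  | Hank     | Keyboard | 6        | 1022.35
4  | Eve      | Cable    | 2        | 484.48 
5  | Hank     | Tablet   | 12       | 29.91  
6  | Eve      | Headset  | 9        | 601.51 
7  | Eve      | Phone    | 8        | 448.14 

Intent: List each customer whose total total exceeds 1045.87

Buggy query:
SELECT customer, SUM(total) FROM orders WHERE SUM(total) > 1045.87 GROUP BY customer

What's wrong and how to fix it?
Bug: WHERE runs before GROUP BY, so aggregates aren't available there

Fix: Use HAVING (which filters groups after aggregation) instead of WHERE

Corrected query:
SELECT customer, SUM(total) FROM orders GROUP BY customer HAVING SUM(total) > 1045.87

Result:
customer | SUM(total)
---------+-----------
Eve      | 2975.01   
Hank     | 2418.39   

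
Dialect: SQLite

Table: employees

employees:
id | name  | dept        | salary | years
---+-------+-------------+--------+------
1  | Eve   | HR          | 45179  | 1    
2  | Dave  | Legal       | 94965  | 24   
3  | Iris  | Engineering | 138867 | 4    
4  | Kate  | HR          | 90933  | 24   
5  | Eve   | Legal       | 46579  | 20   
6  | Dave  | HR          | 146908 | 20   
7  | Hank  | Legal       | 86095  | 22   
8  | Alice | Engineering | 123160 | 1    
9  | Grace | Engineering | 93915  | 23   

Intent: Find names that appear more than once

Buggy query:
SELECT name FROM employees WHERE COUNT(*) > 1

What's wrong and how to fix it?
Bug: COUNT(*) is an aggregate and cannot be used in WHERE

Fix: GROUP BY name, then filter groups with HAVING COUNT(*) > 1

Corrected query:
SELECT name FROM employees GROUP BY name HAVING COUNT(*) > 1

Result:
name
----
Dave
Eve 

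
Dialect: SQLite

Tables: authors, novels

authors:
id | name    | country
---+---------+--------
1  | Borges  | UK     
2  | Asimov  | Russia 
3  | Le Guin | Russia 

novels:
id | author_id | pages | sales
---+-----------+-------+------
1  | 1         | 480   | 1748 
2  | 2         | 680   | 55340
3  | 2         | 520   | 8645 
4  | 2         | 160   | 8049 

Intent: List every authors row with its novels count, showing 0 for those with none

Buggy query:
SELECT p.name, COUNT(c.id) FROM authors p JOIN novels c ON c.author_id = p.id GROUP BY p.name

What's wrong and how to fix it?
Bug: INNER JOIN drops authors rows that have no matching novels rows

Fix: Switch to LEFT JOIN to retain unmatched parent rows

Corrected query:
SELECT p.name, COUNT(c.id) FROM authors p LEFT JOIN novels c ON c.author_id = p.id GROUP BY p.name

Result:
name    | COUNT(c.id)
--------+------------
Asimov  | 3          
Borges  | 1          
Le Guin | 0          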